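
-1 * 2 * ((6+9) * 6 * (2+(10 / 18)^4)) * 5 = -1374700 / 729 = -1885.73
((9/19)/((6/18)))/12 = 9/76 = 0.12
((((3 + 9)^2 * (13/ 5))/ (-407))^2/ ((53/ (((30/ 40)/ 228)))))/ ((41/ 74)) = 438048/ 4621047475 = 0.00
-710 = -710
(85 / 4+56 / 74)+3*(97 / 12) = 3423 / 74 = 46.26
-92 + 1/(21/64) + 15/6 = -3631/42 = -86.45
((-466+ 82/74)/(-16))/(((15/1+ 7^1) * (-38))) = -0.03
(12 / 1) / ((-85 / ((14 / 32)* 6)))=-63 / 170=-0.37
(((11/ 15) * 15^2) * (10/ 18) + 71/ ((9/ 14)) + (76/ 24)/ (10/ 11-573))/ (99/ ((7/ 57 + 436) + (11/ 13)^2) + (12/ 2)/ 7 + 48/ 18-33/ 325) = 15654696297642350/ 282636488323047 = 55.39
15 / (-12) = -5 / 4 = -1.25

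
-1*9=-9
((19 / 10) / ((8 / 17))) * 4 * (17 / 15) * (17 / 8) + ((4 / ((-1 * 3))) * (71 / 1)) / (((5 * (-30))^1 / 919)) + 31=4679177 / 7200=649.89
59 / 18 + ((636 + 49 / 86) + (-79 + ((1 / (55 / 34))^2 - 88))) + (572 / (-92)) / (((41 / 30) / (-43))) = 738374693446 / 1103946525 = 668.85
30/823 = 0.04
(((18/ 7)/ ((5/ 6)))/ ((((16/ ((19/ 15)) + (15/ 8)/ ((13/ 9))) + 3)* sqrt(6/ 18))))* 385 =121.54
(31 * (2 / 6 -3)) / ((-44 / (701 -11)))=14260 / 11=1296.36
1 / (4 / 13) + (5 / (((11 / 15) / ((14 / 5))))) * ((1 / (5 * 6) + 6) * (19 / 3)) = 96721 / 132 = 732.73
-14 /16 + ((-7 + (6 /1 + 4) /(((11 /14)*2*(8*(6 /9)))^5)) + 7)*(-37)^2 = -45926797007 /84437106688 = -0.54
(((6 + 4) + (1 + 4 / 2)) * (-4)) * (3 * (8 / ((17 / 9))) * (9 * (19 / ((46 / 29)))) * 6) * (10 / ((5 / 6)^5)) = -2598715312128 / 244375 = -10634129.15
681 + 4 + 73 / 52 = 35693 / 52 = 686.40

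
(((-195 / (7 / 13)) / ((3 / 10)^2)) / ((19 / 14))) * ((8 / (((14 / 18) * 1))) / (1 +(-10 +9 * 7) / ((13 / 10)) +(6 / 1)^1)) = -17576000 / 27531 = -638.41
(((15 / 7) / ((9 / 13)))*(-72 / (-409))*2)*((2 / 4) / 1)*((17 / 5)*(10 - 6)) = 21216 / 2863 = 7.41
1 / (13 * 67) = 0.00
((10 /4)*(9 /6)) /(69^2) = 5 /6348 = 0.00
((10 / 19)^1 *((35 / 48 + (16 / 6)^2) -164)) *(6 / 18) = -112435 / 4104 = -27.40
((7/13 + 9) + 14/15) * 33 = 345.57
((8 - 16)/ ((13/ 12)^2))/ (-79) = 1152/ 13351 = 0.09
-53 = -53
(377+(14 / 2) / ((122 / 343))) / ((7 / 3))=145185 / 854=170.01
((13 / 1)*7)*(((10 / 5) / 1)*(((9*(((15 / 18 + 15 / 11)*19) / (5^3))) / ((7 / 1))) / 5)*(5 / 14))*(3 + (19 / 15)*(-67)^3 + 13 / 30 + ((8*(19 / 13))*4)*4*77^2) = 156486345607 / 38500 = 4064580.41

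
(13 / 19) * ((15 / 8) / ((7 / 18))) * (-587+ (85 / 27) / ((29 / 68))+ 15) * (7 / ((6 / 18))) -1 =-21552731 / 551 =-39115.66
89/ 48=1.85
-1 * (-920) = 920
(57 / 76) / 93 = 1 / 124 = 0.01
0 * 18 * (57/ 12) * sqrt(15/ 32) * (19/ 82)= 0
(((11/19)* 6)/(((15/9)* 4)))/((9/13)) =143/190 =0.75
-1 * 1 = -1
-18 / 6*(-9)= 27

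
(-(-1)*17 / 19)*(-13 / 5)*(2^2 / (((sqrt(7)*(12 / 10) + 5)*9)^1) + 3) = -2336191 / 318915 + 1768*sqrt(7) / 21261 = -7.11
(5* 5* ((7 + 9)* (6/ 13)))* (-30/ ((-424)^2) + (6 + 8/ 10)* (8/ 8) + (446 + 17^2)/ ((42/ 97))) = 11489707755/ 36517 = 314639.97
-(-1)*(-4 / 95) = -0.04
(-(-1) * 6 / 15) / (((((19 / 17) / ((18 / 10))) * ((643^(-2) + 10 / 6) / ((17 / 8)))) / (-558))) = -900093770613 / 1963885600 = -458.32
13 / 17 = 0.76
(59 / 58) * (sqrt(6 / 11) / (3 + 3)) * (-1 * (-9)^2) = -1593 * sqrt(66) / 1276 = -10.14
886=886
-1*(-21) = 21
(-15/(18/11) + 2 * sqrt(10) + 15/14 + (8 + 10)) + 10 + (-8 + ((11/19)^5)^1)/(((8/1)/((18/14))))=2 * sqrt(10) + 7749586049/415984632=24.95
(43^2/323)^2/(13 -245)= -3418801/24204328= -0.14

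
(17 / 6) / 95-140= -79783 / 570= -139.97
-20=-20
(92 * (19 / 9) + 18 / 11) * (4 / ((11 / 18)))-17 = 153063 / 121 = 1264.98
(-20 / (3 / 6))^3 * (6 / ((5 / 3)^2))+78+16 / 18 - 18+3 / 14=-17410541 / 126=-138178.90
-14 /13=-1.08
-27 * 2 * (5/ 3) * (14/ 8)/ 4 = -315/ 8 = -39.38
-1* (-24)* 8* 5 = 960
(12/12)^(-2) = 1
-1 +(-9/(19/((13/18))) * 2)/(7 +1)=-165/152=-1.09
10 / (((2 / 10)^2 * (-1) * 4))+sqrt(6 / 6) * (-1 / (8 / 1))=-501 / 8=-62.62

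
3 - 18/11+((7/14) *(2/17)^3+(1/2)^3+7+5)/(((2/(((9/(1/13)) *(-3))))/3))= -5519197599/864688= -6382.88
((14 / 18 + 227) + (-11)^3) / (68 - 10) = -9929 / 522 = -19.02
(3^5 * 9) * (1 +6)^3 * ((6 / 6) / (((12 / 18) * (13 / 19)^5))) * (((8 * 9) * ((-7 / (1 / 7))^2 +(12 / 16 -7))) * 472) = 226744543045657814184 / 371293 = 610688978907918.58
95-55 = 40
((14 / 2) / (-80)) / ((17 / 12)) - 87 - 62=-50681 / 340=-149.06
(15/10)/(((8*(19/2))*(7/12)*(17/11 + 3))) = 99/13300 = 0.01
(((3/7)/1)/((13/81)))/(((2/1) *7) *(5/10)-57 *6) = -243/30485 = -0.01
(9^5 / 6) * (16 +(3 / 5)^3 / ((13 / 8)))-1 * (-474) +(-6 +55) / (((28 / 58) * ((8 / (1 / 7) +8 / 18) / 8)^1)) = 32867395653 / 206375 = 159260.55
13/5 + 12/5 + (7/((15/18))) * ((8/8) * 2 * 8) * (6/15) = 58.76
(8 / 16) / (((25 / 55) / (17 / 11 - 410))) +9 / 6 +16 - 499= -4654 / 5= -930.80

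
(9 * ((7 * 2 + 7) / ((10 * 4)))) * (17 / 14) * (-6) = -1377 / 40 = -34.42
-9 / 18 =-1 / 2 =-0.50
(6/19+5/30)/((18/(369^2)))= 3649.54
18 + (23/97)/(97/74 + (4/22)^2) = 21215560/1167201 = 18.18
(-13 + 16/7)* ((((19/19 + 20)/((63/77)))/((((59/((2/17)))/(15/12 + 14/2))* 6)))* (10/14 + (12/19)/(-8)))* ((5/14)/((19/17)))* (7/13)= -196625/2385488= -0.08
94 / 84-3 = -1.88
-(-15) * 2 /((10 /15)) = 45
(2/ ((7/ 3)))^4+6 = 15702/ 2401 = 6.54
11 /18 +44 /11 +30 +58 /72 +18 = 641 /12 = 53.42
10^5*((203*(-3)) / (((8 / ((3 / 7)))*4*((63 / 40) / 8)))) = -29000000 / 7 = -4142857.14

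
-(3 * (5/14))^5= -1.41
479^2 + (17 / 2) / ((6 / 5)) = 2753377 / 12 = 229448.08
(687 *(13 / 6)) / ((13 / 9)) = 1030.50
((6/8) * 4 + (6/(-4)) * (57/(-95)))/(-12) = -13/40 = -0.32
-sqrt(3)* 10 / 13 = -1.33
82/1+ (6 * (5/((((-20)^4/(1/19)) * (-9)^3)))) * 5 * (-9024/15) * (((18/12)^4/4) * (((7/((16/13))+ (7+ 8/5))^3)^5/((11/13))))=1512214546792491805322631976720009729009401128359/117656540265054208000000000000000000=12852787812609.54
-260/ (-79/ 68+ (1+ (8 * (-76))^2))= -17680/ 25137141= -0.00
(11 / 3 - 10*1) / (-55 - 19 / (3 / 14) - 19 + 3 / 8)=8 / 205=0.04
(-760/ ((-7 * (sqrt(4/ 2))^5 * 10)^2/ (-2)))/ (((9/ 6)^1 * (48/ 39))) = 0.01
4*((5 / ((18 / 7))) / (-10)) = -7 / 9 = -0.78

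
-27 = -27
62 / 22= 31 / 11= 2.82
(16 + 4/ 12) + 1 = 52/ 3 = 17.33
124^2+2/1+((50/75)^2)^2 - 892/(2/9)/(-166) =103550189/6723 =15402.38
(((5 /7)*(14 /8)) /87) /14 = 5 /4872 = 0.00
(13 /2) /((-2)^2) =13 /8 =1.62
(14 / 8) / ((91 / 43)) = 43 / 52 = 0.83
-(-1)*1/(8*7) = 1/56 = 0.02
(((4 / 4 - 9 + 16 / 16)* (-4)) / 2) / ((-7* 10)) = -1 / 5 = -0.20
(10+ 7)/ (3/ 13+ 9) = 221/ 120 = 1.84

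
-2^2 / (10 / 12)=-24 / 5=-4.80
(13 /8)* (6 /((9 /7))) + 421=5143 /12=428.58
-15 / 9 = -5 / 3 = -1.67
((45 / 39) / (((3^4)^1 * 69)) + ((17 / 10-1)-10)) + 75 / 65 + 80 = 1338641 / 18630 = 71.85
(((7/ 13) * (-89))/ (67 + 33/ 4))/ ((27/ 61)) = -21716/ 15093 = -1.44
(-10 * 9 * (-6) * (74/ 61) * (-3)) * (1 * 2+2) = -7860.98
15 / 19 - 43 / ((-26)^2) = 9323 / 12844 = 0.73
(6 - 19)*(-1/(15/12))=52/5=10.40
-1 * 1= -1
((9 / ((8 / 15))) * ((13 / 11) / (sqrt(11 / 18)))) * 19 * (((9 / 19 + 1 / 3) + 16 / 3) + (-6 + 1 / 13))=21735 * sqrt(22) / 968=105.32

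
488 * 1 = 488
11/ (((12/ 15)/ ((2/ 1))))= 55/ 2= 27.50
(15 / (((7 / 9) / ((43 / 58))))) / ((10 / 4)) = 1161 / 203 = 5.72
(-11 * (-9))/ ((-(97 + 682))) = -99/ 779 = -0.13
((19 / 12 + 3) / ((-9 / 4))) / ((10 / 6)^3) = -11 / 25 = -0.44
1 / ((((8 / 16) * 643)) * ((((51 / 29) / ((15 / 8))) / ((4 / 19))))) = 145 / 207689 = 0.00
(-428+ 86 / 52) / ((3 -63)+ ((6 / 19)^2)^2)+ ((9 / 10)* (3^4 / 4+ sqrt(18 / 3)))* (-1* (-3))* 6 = 81* sqrt(6) / 5+ 113543947717 / 338778440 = 374.84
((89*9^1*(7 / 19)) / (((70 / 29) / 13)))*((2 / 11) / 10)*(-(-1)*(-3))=-905931 / 10450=-86.69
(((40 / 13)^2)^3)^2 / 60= 838860800000000000 / 69894255367443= 12001.86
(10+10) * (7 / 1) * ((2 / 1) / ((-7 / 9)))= -360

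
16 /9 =1.78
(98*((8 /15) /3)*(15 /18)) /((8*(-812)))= -0.00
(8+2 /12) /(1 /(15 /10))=49 /4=12.25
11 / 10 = 1.10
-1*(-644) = 644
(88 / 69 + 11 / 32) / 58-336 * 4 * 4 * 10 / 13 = -6884674165 / 1664832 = -4135.36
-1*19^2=-361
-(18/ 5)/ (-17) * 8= 144/ 85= 1.69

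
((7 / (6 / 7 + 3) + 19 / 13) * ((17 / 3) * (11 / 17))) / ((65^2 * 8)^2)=253 / 24059786400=0.00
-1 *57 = -57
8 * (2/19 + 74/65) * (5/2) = 6144/247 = 24.87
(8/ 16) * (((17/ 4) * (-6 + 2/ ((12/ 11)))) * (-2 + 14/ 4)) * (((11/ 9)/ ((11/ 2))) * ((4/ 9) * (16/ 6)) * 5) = -4250/ 243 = -17.49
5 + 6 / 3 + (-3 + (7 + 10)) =21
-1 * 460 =-460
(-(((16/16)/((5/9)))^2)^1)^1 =-81/25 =-3.24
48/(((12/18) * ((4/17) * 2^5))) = 153/16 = 9.56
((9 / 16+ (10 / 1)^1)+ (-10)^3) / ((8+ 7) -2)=-15831 / 208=-76.11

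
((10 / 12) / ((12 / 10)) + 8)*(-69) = -7199 / 12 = -599.92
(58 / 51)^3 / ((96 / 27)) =24389 / 58956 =0.41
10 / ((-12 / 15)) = -25 / 2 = -12.50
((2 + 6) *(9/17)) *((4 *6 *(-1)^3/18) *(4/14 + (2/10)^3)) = -24672/14875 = -1.66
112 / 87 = 1.29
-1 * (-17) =17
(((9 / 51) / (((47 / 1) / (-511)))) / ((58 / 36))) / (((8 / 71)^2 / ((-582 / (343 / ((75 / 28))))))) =216849075075 / 508649792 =426.32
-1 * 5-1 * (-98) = 93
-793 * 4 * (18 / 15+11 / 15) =-91988 / 15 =-6132.53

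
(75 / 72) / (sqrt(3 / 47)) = 25 *sqrt(141) / 72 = 4.12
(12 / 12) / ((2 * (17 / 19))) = 19 / 34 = 0.56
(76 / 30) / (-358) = -19 / 2685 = -0.01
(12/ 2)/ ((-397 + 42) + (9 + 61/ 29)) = -174/ 9973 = -0.02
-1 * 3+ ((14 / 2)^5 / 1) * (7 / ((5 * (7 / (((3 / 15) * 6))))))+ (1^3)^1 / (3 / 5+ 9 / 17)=9675757 / 2400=4031.57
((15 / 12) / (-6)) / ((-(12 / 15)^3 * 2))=625 / 3072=0.20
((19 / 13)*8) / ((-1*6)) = -1.95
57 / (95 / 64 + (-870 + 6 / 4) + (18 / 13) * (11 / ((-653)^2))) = -20222020416 / 307593104341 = -0.07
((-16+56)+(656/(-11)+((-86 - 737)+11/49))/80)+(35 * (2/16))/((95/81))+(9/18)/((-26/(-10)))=35032535/1065064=32.89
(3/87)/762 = 1/22098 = 0.00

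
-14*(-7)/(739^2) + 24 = 24.00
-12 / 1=-12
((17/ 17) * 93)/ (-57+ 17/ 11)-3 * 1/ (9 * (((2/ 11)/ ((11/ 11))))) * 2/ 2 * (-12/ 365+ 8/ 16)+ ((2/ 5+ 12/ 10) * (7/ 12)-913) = -244362857/ 267180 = -914.60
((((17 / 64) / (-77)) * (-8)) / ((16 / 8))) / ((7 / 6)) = 51 / 4312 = 0.01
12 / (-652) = -3 / 163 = -0.02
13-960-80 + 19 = -1008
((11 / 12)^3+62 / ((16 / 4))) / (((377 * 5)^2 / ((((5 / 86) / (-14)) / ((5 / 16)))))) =-5623 / 92406590640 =-0.00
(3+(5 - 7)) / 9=1 / 9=0.11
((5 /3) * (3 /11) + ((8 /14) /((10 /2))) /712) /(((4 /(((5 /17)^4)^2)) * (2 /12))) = 429609375 /11248203704276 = 0.00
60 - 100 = -40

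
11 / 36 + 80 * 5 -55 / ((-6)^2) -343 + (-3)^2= 64.78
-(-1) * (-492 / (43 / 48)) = -23616 / 43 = -549.21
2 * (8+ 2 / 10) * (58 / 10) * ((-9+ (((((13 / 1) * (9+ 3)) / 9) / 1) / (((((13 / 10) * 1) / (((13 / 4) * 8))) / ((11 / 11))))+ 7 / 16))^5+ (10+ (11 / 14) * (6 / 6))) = 9369980690516157646701503 / 22295347200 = 420266193051981.61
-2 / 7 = -0.29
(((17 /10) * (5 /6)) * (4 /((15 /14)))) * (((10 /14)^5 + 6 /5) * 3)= 3959878 /180075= 21.99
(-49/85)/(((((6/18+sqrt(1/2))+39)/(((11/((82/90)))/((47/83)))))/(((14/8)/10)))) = -71266041/1302825430+3623697*sqrt(2)/5211301720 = -0.05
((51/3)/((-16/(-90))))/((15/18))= 459/4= 114.75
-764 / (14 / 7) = -382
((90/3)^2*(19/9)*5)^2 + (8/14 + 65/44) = 27797000631/308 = 90250002.05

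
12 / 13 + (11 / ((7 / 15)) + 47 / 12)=31025 / 1092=28.41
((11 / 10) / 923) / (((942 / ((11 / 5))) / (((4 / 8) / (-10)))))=-121 / 869466000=-0.00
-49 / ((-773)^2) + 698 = 417075193 / 597529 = 698.00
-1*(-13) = 13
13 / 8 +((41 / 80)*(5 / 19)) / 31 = 15355 / 9424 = 1.63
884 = 884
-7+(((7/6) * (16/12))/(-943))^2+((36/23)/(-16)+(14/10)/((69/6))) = -10049631007/1440583380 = -6.98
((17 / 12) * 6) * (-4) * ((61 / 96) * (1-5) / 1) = 1037 / 12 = 86.42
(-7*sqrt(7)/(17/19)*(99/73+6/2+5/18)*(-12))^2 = 18363407063932/13860729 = 1324851.46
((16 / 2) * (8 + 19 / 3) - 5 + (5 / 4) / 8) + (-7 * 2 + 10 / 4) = 9439 / 96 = 98.32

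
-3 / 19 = -0.16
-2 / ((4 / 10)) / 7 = -5 / 7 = -0.71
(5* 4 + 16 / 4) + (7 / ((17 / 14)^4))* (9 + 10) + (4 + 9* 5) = 11206361 / 83521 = 134.17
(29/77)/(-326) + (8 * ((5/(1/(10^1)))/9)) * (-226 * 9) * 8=-18153766429/25102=-723200.00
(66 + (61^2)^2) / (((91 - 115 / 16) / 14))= 3101483168 / 1341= 2312813.70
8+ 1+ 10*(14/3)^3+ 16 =28115/27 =1041.30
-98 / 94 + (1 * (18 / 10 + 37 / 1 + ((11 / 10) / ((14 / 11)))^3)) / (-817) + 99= 10316380970233 / 105366856000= 97.91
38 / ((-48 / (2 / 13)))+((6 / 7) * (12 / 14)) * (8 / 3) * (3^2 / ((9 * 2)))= 6557 / 7644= 0.86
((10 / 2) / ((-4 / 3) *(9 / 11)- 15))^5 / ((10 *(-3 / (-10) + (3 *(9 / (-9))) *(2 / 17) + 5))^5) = -714591842834375 / 73088039195884284525636057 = -0.00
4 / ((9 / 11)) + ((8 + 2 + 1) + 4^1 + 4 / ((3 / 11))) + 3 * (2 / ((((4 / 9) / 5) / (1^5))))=1837 / 18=102.06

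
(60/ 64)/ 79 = 15/ 1264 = 0.01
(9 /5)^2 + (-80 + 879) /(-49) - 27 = -49081 /1225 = -40.07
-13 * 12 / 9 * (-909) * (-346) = -5451576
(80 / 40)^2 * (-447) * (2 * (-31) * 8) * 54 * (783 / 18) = 2083205952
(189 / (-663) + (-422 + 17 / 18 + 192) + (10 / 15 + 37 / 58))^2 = 173010510995716 / 3327097761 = 52000.43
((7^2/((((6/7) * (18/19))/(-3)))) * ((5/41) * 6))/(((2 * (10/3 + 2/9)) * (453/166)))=-6.83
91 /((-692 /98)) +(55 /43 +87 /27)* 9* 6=3424655 /14878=230.18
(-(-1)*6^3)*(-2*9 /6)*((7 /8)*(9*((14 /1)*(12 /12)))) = -71442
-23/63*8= -2.92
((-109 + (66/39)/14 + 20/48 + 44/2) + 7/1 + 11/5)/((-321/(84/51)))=421853/1064115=0.40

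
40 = 40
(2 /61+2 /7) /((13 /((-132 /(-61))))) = 17952 /338611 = 0.05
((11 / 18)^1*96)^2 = 30976 / 9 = 3441.78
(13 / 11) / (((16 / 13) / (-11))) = -169 / 16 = -10.56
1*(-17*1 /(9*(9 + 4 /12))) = -17 /84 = -0.20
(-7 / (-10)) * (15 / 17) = 21 / 34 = 0.62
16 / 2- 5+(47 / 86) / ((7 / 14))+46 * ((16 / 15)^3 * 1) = 59.92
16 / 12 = 4 / 3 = 1.33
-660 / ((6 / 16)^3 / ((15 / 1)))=-563200 / 3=-187733.33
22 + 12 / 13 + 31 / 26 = 627 / 26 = 24.12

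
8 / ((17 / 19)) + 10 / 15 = 490 / 51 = 9.61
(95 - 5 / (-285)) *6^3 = 389952 / 19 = 20523.79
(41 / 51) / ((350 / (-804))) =-5494 / 2975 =-1.85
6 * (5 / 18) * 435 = 725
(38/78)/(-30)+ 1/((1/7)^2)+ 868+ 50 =1131371/1170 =966.98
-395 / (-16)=395 / 16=24.69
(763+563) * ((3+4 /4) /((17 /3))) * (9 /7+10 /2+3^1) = 60840 /7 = 8691.43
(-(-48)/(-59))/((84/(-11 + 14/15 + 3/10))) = 586/6195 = 0.09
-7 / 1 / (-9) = 7 / 9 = 0.78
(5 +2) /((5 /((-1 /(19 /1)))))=-7 /95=-0.07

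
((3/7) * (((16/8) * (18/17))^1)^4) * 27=136048896/584647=232.70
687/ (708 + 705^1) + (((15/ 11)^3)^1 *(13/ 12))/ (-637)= 59210729/ 122872596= 0.48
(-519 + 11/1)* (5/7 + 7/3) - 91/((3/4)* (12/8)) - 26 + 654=-63068/63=-1001.08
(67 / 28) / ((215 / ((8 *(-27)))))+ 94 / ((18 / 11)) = 745523 / 13545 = 55.04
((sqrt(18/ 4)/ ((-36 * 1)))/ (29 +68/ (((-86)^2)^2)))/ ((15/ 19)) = -64957219 * sqrt(2)/ 35692283970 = -0.00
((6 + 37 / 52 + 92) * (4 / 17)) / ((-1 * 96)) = -0.24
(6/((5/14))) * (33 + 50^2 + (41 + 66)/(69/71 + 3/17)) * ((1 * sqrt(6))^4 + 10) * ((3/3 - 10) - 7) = -5357913664/165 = -32472204.02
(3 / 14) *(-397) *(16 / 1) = -9528 / 7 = -1361.14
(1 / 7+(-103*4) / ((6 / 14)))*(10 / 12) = -100925 / 126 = -800.99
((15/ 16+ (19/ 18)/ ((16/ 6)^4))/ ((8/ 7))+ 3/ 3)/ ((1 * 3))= 120493/ 196608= 0.61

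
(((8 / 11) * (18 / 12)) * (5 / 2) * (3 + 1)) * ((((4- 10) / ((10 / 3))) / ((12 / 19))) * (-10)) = 3420 / 11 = 310.91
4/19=0.21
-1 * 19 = -19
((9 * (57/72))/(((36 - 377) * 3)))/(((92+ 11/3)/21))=-171/111848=-0.00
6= 6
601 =601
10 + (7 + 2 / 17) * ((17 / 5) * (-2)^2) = 534 / 5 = 106.80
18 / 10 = 9 / 5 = 1.80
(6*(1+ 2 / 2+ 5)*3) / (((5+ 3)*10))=63 / 40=1.58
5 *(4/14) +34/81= 1048/567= 1.85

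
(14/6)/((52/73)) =511/156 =3.28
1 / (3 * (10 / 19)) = 19 / 30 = 0.63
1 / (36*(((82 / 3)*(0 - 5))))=-1 / 4920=-0.00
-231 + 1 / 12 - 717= -11375 / 12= -947.92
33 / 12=11 / 4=2.75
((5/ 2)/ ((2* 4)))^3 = 125/ 4096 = 0.03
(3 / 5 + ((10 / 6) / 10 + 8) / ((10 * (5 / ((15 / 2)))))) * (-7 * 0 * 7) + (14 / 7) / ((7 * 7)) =2 / 49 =0.04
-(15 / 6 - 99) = 193 / 2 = 96.50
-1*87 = -87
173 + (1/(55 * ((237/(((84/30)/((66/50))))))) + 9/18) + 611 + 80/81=1216373443/1548558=785.49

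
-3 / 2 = -1.50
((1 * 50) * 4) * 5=1000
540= 540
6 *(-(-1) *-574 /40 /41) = -21 /10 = -2.10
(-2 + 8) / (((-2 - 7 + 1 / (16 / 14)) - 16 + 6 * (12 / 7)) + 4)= -336 / 551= -0.61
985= 985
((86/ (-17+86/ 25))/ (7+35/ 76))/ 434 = -81700/ 41710221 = -0.00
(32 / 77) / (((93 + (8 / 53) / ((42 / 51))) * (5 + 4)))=1696 / 3422529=0.00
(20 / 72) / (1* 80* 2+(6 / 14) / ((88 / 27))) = 1540 / 887769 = 0.00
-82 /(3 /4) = -109.33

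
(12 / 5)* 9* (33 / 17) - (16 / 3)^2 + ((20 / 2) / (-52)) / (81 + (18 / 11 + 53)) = 400136197 / 29675880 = 13.48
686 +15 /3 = 691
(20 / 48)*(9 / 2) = 15 / 8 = 1.88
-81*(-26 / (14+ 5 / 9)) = 18954 / 131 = 144.69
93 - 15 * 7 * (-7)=828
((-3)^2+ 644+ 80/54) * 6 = 35342/9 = 3926.89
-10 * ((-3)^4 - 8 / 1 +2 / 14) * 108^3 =-6449725440 / 7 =-921389348.57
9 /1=9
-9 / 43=-0.21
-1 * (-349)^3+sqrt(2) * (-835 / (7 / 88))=42508549 - 73480 * sqrt(2) / 7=42493703.80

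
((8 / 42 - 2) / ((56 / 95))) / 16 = -1805 / 9408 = -0.19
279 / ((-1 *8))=-279 / 8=-34.88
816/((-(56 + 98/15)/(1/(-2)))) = 3060/469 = 6.52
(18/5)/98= 9/245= 0.04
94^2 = 8836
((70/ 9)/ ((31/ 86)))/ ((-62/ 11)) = -33110/ 8649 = -3.83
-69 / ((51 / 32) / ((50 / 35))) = -7360 / 119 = -61.85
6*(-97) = -582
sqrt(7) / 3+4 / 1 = sqrt(7) / 3+4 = 4.88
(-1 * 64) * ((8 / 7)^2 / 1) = -4096 / 49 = -83.59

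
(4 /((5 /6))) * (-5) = -24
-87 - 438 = -525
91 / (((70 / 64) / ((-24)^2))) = 239616 / 5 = 47923.20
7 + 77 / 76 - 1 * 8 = 1 / 76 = 0.01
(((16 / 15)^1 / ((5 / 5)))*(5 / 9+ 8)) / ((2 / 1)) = 616 / 135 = 4.56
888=888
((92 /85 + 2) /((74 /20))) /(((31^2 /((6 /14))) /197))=309684 /4231283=0.07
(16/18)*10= 80/9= 8.89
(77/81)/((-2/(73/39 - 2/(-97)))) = -551243/612846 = -0.90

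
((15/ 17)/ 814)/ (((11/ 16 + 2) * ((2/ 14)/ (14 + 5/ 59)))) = 698040/ 17553503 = 0.04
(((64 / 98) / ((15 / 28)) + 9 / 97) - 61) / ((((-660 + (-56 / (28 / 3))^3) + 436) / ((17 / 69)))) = 2583677 / 77304150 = 0.03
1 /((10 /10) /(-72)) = -72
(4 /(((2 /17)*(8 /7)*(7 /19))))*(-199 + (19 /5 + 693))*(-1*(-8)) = 1607894 /5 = 321578.80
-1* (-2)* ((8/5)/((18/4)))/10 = 16/225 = 0.07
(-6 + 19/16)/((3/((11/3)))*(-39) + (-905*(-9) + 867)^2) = -121/2042005104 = -0.00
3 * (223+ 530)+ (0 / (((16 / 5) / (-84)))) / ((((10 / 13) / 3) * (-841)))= 2259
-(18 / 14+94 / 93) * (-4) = 5980 / 651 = 9.19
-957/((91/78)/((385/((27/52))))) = -1824680/3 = -608226.67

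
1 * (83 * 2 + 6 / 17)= 166.35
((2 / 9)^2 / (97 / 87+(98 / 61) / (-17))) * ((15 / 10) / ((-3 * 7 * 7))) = -60146 / 121799349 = -0.00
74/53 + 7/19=1777/1007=1.76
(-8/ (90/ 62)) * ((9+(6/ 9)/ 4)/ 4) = -341/ 27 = -12.63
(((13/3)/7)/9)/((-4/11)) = -143/756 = -0.19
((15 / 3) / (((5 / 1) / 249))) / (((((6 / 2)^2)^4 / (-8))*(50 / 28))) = -0.17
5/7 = 0.71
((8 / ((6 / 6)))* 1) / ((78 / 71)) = 7.28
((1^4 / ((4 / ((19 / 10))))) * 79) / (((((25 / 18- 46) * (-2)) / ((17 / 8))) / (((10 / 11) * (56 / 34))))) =94563 / 70664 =1.34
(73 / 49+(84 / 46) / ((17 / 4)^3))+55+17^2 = 1913091783 / 5536951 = 345.51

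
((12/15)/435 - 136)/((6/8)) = -1183184/6525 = -181.33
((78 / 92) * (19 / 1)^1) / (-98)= -741 / 4508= -0.16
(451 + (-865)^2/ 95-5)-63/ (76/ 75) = 627751/ 76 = 8259.88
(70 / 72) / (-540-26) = -35 / 20376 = -0.00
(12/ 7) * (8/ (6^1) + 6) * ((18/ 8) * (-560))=-15840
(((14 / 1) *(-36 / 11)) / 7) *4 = -288 / 11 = -26.18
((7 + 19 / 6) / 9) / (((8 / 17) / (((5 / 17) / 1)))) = 0.71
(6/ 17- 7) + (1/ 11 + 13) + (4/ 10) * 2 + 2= 8643/ 935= 9.24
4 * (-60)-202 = -442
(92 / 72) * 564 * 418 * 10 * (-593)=-5359035880 / 3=-1786345293.33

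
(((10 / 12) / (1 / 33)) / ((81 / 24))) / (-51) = -220 / 1377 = -0.16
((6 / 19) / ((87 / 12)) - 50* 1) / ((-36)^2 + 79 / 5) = -137630 / 3614009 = -0.04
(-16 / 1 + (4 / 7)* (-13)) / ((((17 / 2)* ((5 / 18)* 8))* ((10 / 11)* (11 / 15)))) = -1107 / 595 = -1.86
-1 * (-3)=3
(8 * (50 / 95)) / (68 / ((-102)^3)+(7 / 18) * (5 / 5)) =312120 / 28823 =10.83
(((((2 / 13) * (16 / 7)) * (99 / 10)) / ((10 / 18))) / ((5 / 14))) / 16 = 1782 / 1625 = 1.10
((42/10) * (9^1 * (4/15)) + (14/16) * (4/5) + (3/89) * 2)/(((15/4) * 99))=96542/3304125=0.03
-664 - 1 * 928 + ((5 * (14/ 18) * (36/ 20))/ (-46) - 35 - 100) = -79449/ 46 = -1727.15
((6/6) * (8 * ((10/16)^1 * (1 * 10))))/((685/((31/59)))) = 0.04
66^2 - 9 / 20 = 87111 / 20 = 4355.55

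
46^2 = 2116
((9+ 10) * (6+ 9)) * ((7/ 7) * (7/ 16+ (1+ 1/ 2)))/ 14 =8835/ 224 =39.44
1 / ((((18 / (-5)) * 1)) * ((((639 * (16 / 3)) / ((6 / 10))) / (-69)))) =23 / 6816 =0.00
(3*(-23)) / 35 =-69 / 35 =-1.97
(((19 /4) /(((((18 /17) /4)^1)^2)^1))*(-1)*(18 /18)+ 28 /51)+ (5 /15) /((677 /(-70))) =-62716237 /932229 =-67.28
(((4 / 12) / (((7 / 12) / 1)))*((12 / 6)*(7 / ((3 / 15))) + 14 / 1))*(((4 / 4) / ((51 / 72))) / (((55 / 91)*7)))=14976 / 935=16.02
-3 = -3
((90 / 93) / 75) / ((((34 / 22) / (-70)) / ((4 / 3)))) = -1232 / 1581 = -0.78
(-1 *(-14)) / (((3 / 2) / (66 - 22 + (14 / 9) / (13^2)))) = 1874264 / 4563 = 410.75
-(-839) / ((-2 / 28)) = -11746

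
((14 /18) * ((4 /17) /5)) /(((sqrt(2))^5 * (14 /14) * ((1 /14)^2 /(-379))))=-259994 * sqrt(2) /765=-480.64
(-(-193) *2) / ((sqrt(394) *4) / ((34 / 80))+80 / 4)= -55777 / 249270+13124 *sqrt(394) / 124635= 1.87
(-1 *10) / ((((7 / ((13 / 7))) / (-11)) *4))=715 / 98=7.30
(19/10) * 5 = 19/2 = 9.50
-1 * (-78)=78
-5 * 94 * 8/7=-3760/7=-537.14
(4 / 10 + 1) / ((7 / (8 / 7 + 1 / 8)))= 71 / 280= 0.25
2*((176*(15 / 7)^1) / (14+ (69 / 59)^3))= 216880224 / 4485341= 48.35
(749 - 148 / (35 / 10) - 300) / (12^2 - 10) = 2847 / 938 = 3.04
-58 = -58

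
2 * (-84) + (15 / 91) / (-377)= -5763591 / 34307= -168.00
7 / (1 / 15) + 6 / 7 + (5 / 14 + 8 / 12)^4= 332814049 / 3111696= 106.96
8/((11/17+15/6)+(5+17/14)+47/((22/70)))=10472/208009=0.05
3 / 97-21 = -2034 / 97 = -20.97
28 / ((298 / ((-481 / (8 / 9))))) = -30303 / 596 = -50.84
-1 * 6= -6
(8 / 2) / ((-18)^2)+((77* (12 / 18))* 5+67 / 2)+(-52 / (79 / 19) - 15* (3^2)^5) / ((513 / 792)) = -332446139347 / 243162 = -1367179.66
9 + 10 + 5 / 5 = 20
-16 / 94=-8 / 47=-0.17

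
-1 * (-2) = 2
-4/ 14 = -2/ 7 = -0.29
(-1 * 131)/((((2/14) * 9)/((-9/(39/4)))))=94.05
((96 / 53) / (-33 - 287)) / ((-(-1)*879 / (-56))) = 28 / 77645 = 0.00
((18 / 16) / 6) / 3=1 / 16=0.06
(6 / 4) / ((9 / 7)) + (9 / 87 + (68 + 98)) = 29105 / 174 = 167.27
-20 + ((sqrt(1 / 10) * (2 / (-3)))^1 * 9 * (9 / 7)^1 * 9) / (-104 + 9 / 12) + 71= 972 * sqrt(10) / 14455 + 51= 51.21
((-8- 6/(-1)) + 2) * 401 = 0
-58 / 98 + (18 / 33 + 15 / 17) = 0.84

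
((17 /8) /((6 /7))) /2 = 119 /96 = 1.24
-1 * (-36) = 36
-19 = -19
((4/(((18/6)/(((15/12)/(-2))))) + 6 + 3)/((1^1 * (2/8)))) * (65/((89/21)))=501.01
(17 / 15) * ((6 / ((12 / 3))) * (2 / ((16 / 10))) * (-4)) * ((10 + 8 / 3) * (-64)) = 20672 / 3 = 6890.67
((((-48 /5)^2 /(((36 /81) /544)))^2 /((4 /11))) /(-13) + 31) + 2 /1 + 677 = -2691764088.20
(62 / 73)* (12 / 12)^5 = 62 / 73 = 0.85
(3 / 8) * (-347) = -1041 / 8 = -130.12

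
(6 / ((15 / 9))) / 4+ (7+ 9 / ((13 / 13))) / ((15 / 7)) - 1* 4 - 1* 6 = -49 / 30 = -1.63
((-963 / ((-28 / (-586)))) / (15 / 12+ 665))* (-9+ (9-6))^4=-731356128 / 18655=-39204.30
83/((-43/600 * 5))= -9960/43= -231.63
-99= -99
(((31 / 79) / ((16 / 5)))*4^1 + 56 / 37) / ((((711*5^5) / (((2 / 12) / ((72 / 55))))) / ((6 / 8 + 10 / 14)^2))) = 433262621 / 1759698380160000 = 0.00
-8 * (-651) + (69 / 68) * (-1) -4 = 353803 / 68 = 5202.99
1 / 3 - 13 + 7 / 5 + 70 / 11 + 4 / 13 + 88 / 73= -530801 / 156585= -3.39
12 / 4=3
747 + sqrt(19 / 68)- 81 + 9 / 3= sqrt(323) / 34 + 669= 669.53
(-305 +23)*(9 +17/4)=-7473/2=-3736.50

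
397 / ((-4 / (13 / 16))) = -5161 / 64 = -80.64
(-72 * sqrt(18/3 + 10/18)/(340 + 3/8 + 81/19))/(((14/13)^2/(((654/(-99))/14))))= 0.22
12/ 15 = 4/ 5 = 0.80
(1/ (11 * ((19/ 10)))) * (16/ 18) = 80/ 1881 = 0.04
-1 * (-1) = 1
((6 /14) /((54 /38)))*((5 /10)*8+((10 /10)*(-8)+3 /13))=-133 /117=-1.14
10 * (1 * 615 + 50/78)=240100/39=6156.41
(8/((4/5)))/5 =2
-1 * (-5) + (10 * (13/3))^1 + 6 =54.33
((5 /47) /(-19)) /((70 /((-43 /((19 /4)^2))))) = 344 /2256611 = 0.00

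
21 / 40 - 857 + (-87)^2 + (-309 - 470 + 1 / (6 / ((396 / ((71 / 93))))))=17096731 / 2840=6019.98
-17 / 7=-2.43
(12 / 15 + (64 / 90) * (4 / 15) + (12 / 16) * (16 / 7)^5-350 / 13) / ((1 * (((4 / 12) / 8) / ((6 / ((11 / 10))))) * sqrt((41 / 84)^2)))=393758596864 / 70385315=5594.33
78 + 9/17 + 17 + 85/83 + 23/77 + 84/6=12043760/108647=110.85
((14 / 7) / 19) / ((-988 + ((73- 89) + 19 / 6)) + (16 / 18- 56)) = -36 / 361133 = -0.00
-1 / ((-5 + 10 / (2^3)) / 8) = 32 / 15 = 2.13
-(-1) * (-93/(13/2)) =-186/13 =-14.31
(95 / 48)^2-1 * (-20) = 55105 / 2304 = 23.92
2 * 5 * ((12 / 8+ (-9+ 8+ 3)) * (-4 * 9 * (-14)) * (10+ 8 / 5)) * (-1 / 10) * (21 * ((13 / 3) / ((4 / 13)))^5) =-1371278418422003 / 5760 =-238069169864.93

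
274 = 274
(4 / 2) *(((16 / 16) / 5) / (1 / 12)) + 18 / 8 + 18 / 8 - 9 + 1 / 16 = 29 / 80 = 0.36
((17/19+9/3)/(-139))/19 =-74/50179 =-0.00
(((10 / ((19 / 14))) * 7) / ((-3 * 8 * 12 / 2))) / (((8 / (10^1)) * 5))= -245 / 2736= -0.09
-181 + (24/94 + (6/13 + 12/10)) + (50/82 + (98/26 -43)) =-27268534/125255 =-217.70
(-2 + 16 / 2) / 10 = 3 / 5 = 0.60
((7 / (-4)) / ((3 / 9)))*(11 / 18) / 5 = -0.64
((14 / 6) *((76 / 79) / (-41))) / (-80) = 133 / 194340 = 0.00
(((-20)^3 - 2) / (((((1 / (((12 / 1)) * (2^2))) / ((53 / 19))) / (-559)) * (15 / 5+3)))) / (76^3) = 227.40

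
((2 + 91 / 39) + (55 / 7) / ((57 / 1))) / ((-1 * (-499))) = 1784 / 199101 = 0.01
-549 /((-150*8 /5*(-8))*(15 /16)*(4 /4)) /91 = -61 /18200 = -0.00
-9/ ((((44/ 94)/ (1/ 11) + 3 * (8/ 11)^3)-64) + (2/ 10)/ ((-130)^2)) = 47574598500/ 304990350443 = 0.16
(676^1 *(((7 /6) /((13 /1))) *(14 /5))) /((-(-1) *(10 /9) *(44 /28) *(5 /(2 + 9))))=26754 /125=214.03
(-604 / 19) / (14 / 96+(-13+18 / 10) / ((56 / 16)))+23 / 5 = 15.01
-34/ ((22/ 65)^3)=-4668625/ 5324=-876.90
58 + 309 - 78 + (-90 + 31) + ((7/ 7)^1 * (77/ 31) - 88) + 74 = 6773/ 31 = 218.48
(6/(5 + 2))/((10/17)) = 51/35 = 1.46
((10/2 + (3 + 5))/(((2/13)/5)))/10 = 169/4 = 42.25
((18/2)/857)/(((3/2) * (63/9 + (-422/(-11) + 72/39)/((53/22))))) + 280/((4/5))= 1632029328/4662937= 350.00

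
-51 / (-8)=51 / 8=6.38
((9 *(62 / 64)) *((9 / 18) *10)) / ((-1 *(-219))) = 0.20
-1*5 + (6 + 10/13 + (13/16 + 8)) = 2201/208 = 10.58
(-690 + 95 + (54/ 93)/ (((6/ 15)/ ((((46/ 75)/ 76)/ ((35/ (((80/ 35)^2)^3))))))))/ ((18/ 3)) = -7214790237673/ 72760024050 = -99.16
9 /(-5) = -9 /5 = -1.80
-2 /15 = -0.13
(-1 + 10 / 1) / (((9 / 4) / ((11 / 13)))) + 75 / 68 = 3967 / 884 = 4.49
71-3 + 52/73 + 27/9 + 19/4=22327/292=76.46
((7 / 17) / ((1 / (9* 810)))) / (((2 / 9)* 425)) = 45927 / 1445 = 31.78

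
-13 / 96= -0.14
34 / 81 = 0.42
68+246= 314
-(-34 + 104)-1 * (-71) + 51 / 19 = 70 / 19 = 3.68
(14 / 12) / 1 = 7 / 6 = 1.17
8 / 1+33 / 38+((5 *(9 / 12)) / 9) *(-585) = -17851 / 76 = -234.88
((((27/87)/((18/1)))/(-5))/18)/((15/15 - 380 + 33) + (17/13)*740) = -13/42188040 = -0.00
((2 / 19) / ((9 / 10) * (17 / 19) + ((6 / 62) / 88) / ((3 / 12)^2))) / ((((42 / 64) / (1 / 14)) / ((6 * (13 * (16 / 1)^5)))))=228841226240 / 200949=1138802.51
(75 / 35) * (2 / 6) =5 / 7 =0.71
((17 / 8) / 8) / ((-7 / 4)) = -17 / 112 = -0.15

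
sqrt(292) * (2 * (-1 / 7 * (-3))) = 12 * sqrt(73) / 7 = 14.65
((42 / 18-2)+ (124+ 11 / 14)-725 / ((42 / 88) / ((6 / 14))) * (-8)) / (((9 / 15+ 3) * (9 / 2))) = 7839925 / 23814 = 329.21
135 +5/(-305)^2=135.00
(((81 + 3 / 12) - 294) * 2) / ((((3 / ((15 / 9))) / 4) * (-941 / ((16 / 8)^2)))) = 34040 / 8469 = 4.02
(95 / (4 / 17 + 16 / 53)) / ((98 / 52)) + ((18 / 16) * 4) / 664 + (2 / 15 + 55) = 17595200839 / 118105680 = 148.98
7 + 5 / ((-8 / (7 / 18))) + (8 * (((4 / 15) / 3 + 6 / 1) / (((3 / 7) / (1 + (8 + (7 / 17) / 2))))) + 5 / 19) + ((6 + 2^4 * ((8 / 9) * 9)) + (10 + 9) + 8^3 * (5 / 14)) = 1389.21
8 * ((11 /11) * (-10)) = -80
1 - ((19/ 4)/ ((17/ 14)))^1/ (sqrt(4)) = -65/ 68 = -0.96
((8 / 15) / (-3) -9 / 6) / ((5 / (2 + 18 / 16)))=-151 / 144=-1.05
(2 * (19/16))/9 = 19/72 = 0.26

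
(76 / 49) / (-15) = -76 / 735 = -0.10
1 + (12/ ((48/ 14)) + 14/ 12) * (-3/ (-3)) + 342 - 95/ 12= 1359/ 4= 339.75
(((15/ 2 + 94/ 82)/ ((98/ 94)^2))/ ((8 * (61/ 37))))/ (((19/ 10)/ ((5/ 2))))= 0.79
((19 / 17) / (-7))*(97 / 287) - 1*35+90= 1876572 / 34153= 54.95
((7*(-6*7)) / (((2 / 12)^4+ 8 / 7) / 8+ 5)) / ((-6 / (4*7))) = 99574272 / 373255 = 266.77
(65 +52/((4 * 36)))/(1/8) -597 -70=-1297/9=-144.11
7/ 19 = 0.37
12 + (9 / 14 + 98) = 110.64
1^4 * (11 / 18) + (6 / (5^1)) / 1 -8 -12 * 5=-5957 / 90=-66.19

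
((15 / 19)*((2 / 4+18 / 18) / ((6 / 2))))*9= 135 / 38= 3.55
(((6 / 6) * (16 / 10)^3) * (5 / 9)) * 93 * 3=15872 / 25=634.88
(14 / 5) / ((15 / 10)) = 28 / 15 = 1.87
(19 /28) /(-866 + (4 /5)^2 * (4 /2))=-0.00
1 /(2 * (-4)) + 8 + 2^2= 95 /8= 11.88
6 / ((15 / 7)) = 14 / 5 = 2.80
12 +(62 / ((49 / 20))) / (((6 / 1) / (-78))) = -15532 / 49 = -316.98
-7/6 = -1.17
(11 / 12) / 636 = 11 / 7632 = 0.00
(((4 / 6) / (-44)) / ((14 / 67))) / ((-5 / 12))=67 / 385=0.17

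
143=143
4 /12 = 1 /3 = 0.33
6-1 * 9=-3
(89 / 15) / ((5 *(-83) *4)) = -89 / 24900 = -0.00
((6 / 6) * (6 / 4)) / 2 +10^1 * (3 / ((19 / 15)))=24.43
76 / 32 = 19 / 8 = 2.38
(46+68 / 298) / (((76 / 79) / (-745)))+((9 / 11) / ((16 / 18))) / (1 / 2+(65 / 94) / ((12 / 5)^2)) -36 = -62857726314 / 1754137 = -35833.99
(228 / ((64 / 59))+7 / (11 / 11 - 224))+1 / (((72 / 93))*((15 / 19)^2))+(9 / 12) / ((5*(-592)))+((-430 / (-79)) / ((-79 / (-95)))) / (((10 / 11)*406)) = 95847339900810499 / 451586088273600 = 212.25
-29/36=-0.81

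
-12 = -12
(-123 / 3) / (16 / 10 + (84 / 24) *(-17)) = 410 / 579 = 0.71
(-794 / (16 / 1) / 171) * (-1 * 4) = 397 / 342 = 1.16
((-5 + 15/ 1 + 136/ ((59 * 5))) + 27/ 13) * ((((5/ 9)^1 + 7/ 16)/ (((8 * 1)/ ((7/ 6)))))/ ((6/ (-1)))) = -3702391/ 12234240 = -0.30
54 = 54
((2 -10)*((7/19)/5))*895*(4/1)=-40096/19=-2110.32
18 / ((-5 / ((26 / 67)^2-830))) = 67053492 / 22445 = 2987.46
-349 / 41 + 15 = 6.49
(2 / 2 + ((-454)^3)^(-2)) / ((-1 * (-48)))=8756592045368897 / 420316418177707008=0.02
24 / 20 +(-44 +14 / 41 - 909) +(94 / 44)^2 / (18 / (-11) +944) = -951.45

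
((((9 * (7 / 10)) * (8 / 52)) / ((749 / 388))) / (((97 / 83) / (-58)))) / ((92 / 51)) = -2209626 / 159965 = -13.81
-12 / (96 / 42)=-21 / 4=-5.25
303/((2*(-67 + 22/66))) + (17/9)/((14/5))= -40267/25200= -1.60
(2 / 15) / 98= 1 / 735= 0.00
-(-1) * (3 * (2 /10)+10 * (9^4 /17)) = 328101 /85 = 3860.01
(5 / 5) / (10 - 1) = 1 / 9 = 0.11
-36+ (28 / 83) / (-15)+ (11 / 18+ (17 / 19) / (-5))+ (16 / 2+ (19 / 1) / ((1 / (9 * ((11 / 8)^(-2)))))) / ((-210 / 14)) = -723922879 / 17173530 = -42.15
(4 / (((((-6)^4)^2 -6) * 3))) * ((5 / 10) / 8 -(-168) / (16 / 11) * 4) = 7393 / 20155320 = 0.00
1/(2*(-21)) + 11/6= 38/21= 1.81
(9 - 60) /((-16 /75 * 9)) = 425 /16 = 26.56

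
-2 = -2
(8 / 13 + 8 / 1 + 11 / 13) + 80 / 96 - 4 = 491 / 78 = 6.29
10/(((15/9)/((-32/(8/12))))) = -288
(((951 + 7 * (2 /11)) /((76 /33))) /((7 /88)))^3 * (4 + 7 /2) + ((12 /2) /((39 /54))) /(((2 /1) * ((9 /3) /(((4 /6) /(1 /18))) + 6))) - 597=805449888380264338167 /764607025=1053416803723.80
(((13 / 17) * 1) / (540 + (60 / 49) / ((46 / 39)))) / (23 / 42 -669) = -102557 / 48503071875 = -0.00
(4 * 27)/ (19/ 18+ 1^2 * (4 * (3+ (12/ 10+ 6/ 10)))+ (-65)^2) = 9720/ 382073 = 0.03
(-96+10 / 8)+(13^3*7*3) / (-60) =-8637 / 10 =-863.70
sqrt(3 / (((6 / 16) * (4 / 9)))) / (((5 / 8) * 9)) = 8 * sqrt(2) / 15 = 0.75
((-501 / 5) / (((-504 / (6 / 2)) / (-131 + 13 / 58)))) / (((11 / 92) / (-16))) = 10437.61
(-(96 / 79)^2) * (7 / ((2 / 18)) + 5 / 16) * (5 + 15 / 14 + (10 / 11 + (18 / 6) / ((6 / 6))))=-448410528 / 480557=-933.11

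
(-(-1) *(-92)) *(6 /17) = -552 /17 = -32.47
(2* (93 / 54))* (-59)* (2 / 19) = -3658 / 171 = -21.39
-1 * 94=-94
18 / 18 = 1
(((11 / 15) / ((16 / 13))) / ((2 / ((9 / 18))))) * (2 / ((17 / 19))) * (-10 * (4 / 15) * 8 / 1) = -5434 / 765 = -7.10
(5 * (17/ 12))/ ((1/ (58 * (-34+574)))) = 221850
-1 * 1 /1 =-1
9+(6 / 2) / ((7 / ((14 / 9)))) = 29 / 3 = 9.67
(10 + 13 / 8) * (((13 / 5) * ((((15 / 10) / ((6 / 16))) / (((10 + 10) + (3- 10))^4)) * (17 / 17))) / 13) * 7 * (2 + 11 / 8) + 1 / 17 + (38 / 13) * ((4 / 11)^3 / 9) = 38216631971 / 465299817840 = 0.08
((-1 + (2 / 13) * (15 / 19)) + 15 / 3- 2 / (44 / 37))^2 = 175748049 / 29528356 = 5.95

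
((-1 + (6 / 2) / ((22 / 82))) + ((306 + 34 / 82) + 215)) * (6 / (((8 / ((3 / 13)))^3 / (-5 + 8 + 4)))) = 0.54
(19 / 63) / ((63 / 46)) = 874 / 3969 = 0.22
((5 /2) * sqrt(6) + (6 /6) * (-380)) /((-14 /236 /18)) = 807120 /7 - 5310 * sqrt(6) /7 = 113444.74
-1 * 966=-966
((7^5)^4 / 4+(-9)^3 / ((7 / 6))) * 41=22900380427413926951 / 28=817870729550497391.11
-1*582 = -582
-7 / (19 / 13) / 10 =-91 / 190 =-0.48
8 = 8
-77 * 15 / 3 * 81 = -31185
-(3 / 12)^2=-1 / 16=-0.06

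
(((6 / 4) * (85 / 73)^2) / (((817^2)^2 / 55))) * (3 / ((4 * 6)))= 1192125 / 37988656008476944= 0.00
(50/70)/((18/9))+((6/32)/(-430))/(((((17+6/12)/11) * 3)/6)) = 21467/60200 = 0.36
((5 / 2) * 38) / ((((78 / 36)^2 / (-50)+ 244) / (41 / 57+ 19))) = 3372000 / 439031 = 7.68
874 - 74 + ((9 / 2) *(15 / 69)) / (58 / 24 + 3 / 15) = 2890150 / 3611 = 800.37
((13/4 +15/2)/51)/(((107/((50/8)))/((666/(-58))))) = -119325/844016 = -0.14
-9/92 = -0.10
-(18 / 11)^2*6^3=-69984 / 121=-578.38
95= 95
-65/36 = -1.81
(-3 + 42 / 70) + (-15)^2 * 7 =7863 / 5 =1572.60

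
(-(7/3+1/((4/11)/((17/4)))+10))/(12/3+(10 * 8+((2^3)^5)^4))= -1153/55340232221128658880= -0.00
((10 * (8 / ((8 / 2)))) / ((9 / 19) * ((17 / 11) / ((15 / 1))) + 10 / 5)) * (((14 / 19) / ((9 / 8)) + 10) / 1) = 104.01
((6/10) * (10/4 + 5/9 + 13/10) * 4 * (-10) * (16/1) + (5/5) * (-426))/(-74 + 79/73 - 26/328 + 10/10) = 376854616/12929235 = 29.15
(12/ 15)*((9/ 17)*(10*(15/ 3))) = 360/ 17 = 21.18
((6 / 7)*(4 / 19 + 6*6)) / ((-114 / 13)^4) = 0.01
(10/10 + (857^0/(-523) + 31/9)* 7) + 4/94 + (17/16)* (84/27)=8390725/294972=28.45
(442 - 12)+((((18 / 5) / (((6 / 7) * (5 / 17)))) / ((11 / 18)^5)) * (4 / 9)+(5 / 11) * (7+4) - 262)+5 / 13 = 12972772778 / 52341575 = 247.85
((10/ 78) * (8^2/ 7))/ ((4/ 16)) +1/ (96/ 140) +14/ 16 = 639/ 91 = 7.02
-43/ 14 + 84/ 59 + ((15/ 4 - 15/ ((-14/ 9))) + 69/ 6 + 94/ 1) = 193689/ 1652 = 117.25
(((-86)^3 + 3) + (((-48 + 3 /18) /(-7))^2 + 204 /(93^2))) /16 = -22003273331 /553536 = -39750.39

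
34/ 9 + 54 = 520/ 9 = 57.78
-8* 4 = -32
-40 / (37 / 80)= -3200 / 37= -86.49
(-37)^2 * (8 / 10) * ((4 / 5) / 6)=146.03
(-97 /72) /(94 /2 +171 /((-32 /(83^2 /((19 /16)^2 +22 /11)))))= 9409 /75064968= 0.00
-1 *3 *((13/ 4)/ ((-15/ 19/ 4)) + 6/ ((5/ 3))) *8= 1544/ 5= 308.80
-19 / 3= -6.33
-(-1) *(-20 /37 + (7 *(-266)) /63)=-10022 /333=-30.10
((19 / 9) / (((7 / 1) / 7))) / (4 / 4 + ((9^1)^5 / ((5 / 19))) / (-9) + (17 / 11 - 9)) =-0.00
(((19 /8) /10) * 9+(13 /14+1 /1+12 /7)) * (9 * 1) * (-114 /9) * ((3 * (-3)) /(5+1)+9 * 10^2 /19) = -2418039 /80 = -30225.49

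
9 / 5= 1.80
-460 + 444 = -16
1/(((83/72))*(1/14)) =1008/83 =12.14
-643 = -643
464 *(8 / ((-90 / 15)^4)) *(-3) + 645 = 17183 / 27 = 636.41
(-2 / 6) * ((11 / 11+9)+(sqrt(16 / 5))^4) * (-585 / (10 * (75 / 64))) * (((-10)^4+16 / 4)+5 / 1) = 2106854464 / 625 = 3370967.14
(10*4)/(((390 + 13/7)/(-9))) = -0.92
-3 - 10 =-13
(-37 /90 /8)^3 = -50653 /373248000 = -0.00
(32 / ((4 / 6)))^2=2304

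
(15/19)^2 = 225/361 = 0.62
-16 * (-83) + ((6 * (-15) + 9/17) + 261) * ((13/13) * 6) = 40072/17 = 2357.18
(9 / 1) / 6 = 3 / 2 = 1.50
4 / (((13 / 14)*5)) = 56 / 65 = 0.86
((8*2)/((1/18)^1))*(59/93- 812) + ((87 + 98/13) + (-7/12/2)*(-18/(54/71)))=-6777320773/29016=-233571.85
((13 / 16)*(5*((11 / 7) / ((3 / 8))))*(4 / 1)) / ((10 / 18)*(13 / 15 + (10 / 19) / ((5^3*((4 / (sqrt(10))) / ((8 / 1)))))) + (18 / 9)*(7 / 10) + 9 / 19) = 1055146950 / 36492241 - 14671800*sqrt(10) / 255445687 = 28.73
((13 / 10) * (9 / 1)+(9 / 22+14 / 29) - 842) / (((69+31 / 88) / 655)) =-7833.37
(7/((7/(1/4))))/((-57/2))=-1/114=-0.01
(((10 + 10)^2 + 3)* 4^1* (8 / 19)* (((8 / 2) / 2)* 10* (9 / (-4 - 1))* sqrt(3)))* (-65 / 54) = 1676480* sqrt(3) / 57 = 50942.96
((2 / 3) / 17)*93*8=496 / 17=29.18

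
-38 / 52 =-19 / 26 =-0.73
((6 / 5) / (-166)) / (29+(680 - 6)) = -3 / 291745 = -0.00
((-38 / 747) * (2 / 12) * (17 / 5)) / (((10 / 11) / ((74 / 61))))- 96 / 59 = -335838599 / 201633975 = -1.67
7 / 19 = 0.37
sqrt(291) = 17.06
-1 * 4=-4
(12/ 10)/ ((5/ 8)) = 48/ 25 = 1.92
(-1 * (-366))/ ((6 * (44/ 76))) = 1159/ 11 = 105.36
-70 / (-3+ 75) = -35 / 36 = -0.97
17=17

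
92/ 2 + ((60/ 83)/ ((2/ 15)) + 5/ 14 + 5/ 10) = 30374/ 581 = 52.28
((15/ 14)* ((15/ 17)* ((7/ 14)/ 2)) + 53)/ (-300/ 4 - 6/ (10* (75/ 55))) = -1267025/ 1795472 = -0.71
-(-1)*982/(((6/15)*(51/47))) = 115385/51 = 2262.45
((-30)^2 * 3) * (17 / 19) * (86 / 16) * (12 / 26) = 1480275 / 247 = 5993.02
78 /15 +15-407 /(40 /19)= -1385 /8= -173.12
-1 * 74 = -74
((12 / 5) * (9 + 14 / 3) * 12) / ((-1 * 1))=-1968 / 5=-393.60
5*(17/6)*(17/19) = 1445/114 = 12.68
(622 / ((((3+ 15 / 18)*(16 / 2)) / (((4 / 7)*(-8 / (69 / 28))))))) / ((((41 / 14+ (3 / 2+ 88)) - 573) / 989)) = 1497776 / 19343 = 77.43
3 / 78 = 1 / 26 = 0.04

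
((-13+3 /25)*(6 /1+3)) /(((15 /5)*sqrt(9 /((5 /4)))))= -161*sqrt(5) /25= -14.40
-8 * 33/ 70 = -132/ 35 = -3.77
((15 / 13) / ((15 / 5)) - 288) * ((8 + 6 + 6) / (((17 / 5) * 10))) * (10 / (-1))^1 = 1691.86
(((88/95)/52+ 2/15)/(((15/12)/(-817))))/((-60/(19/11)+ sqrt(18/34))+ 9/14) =1363043584 * sqrt(17)/90841278645+ 263338995584/90841278645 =2.96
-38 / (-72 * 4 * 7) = 0.02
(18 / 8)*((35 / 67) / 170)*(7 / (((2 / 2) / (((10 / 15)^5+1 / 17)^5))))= 14793459320562643 / 1217999686501403637768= 0.00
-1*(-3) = 3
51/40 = 1.28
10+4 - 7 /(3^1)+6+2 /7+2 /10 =18.15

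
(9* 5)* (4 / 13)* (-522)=-93960 / 13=-7227.69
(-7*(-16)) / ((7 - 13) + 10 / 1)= 28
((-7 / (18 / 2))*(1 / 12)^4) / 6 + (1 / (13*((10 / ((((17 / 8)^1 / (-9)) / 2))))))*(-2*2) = 263929 / 72783360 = 0.00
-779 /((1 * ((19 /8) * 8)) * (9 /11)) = -451 /9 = -50.11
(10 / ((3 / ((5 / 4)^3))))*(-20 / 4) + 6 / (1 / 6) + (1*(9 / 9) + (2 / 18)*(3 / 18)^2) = 11537 / 2592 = 4.45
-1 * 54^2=-2916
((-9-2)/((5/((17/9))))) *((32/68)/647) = -88/29115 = -0.00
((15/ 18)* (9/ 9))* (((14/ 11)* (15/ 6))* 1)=175/ 66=2.65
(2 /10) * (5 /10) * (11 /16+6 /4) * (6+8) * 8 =49 /2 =24.50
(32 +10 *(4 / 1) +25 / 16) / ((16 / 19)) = 22363 / 256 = 87.36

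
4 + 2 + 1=7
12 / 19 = 0.63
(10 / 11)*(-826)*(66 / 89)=-49560 / 89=-556.85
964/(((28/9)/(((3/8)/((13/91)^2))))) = 45549/8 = 5693.62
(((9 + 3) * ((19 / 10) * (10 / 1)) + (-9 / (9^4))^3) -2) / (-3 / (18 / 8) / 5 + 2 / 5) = 437785152565 / 258280326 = 1695.00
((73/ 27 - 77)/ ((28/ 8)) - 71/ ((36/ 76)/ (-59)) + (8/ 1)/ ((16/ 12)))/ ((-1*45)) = -1668533/ 8505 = -196.18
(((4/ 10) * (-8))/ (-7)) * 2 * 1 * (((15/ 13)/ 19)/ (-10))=-48/ 8645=-0.01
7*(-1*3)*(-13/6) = 91/2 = 45.50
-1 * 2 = -2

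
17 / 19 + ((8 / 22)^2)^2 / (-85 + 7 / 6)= 125166007 / 139924037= 0.89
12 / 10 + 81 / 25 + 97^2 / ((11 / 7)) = 1647796 / 275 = 5991.99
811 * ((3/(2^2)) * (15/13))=701.83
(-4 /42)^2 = 4 /441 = 0.01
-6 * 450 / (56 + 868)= -225 / 77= -2.92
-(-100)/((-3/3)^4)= 100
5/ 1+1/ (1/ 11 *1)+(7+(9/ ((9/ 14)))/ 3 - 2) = 77/ 3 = 25.67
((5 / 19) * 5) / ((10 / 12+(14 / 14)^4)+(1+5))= 150 / 893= 0.17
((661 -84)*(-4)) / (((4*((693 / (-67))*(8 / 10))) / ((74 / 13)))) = 7151915 / 18018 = 396.93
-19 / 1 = -19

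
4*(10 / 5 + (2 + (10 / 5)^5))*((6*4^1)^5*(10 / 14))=5733089280 / 7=819012754.29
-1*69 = -69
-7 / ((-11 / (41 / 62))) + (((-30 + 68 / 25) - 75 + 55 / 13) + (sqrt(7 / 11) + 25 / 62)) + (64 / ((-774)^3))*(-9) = -69391598677127 / 713720425275 + sqrt(77) / 11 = -96.43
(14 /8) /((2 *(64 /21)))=147 /512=0.29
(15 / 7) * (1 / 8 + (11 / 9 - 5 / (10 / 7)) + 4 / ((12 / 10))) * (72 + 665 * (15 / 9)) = 1504925 / 504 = 2985.96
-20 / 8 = -2.50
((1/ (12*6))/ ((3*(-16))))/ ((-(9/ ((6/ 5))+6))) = 1/ 46656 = 0.00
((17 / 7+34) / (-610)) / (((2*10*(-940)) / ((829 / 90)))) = 14093 / 481656000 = 0.00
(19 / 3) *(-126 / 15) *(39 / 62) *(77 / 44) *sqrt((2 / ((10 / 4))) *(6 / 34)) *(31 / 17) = -36309 *sqrt(255) / 14450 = -40.13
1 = 1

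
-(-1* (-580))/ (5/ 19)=-2204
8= 8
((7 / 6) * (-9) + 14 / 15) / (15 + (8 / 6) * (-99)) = 287 / 3510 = 0.08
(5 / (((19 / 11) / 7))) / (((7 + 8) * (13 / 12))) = 308 / 247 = 1.25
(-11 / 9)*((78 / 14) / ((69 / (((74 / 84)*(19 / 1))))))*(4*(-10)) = 2010580 / 30429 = 66.07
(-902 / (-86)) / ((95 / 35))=3157 / 817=3.86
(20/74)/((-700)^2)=1/1813000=0.00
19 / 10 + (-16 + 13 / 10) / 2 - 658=-663.45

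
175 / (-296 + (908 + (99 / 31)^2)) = 24025 / 85419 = 0.28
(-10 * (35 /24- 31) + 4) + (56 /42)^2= 10843 /36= 301.19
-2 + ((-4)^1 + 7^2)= 43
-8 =-8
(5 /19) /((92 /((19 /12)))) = 5 /1104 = 0.00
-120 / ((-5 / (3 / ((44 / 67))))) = 109.64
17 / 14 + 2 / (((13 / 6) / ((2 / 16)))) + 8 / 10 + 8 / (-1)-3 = -4036 / 455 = -8.87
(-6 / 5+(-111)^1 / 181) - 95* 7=-603466 / 905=-666.81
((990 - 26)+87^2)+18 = 8551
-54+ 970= 916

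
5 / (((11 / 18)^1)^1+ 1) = 90 / 29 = 3.10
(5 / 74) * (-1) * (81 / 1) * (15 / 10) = -1215 / 148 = -8.21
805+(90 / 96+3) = 12943 / 16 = 808.94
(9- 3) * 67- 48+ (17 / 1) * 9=507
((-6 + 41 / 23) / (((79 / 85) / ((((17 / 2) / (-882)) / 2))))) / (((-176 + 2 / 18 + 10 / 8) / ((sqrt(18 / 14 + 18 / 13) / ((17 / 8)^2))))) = -139680 *sqrt(273) / 50937292861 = -0.00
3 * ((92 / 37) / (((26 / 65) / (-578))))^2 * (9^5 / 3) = 1043575551536400 / 1369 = 762290395570.78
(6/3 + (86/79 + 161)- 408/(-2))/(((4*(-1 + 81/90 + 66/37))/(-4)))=-10759230/49217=-218.61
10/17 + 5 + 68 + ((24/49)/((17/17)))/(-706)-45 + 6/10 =42912837/1470245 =29.19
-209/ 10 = -20.90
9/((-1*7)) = -1.29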